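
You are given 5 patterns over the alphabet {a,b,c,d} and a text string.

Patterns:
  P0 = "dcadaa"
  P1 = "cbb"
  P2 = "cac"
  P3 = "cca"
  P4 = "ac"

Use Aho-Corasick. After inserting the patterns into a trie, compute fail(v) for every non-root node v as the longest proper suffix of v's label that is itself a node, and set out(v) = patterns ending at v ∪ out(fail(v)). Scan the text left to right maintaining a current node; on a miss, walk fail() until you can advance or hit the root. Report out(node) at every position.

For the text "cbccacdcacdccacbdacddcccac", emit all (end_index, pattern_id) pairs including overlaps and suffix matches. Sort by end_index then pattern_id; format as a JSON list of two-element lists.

Construct AC machine:
Trie nodes:
  0='ε' goto a→14 c→7 d→1
  1='d' goto c→2
  2='dc' goto a→3
  3='dca' goto d→4
  4='dcad' goto a→5
  5='dcada' goto a→6
  6='dcadaa' goto ·  ←P0
  7='c' goto a→10 b→8 c→12
  8='cb' goto b→9
  9='cbb' goto ·  ←P1
  10='ca' goto c→11
  11='cac' goto ·  ←P2
  12='cc' goto a→13
  13='cca' goto ·  ←P3
  14='a' goto c→15
  15='ac' goto ·  ←P4

BFS fail/out derivation:
  n1('d'): parent n0 fail=0; on 'd' 0 → fail=0;  out ∅∪∅=∅
  n7('c'): parent n0 fail=0; on 'c' 0 → fail=0;  out ∅∪∅=∅
  n14('a'): parent n0 fail=0; on 'a' 0 → fail=0;  out ∅∪∅=∅
  n2('dc'): parent n1 fail=0; on 'c' 0 → fail=7;  out ∅∪∅=∅
  n8('cb'): parent n7 fail=0; on 'b' 0 → fail=0;  out ∅∪∅=∅
  n10('ca'): parent n7 fail=0; on 'a' 0 → fail=14;  out ∅∪∅=∅
  n12('cc'): parent n7 fail=0; on 'c' 0 → fail=7;  out ∅∪∅=∅
  n15('ac'): parent n14 fail=0; on 'c' 0 → fail=7;  out {4}∪∅={4}
  n3('dca'): parent n2 fail=7; on 'a' 7 → fail=10;  out ∅∪∅=∅
  n9('cbb'): parent n8 fail=0; on 'b' 0 → fail=0;  out {1}∪∅={1}
  n11('cac'): parent n10 fail=14; on 'c' 14 → fail=15;  out {2}∪{4}={2,4}
  n13('cca'): parent n12 fail=7; on 'a' 7 → fail=10;  out {3}∪∅={3}
  n4('dcad'): parent n3 fail=10; on 'd' 10→14→0 → fail=1;  out ∅∪∅=∅
  n5('dcada'): parent n4 fail=1; on 'a' 1→0 → fail=14;  out ∅∪∅=∅
  n6('dcadaa'): parent n5 fail=14; on 'a' 14→0 → fail=14;  out {0}∪∅={0}

Scan:
i=0 'c': node 0→7
i=1 'b': node 7→8
i=2 'c': node 8→7 ·f
i=3 'c': node 7→12
i=4 'a': node 12→13  → match P3@[2:4]
i=5 'c': node 13→11 ·f  → match P2@[3:5],P4@[4:5]
i=6 'd': node 11→1 ·f
i=7 'c': node 1→2
i=8 'a': node 2→3
i=9 'c': node 3→11 ·f  → match P2@[7:9],P4@[8:9]
i=10 'd': node 11→1 ·f
i=11 'c': node 1→2
i=12 'c': node 2→12 ·f
i=13 'a': node 12→13  → match P3@[11:13]
i=14 'c': node 13→11 ·f  → match P2@[12:14],P4@[13:14]
i=15 'b': node 11→8 ·f
i=16 'd': node 8→1 ·f
i=17 'a': node 1→14 ·f
i=18 'c': node 14→15  → match P4@[17:18]
i=19 'd': node 15→1 ·f
i=20 'd': node 1→1 ·f
i=21 'c': node 1→2
i=22 'c': node 2→12 ·f
i=23 'c': node 12→12 ·f
i=24 'a': node 12→13  → match P3@[22:24]
i=25 'c': node 13→11 ·f  → match P2@[23:25],P4@[24:25]

Matches: [[4,3],[5,2],[5,4],[9,2],[9,4],[13,3],[14,2],[14,4],[18,4],[24,3],[25,2],[25,4]]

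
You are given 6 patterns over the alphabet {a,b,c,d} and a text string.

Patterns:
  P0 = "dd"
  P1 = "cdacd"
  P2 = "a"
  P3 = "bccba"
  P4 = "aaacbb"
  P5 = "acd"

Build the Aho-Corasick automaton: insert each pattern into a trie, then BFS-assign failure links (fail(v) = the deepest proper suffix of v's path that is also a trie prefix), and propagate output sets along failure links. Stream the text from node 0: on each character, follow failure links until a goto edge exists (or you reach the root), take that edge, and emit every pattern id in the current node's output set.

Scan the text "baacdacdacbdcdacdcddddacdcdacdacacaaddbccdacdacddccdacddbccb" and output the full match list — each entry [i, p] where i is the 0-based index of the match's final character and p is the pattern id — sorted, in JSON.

Build:
Trie nodes:
  0='ε' goto a→8 b→9 c→3 d→1
  1='d' goto d→2
  2='dd' goto ·  ←P0
  3='c' goto d→4
  4='cd' goto a→5
  5='cda' goto c→6
  6='cdac' goto d→7
  7='cdacd' goto ·  ←P1
  8='a' goto a→14 c→19  ←P2
  9='b' goto c→10
  10='bc' goto c→11
  11='bcc' goto b→12
  12='bccb' goto a→13
  13='bccba' goto ·  ←P3
  14='aa' goto a→15
  15='aaa' goto c→16
  16='aaac' goto b→17
  17='aaacb' goto b→18
  18='aaacbb' goto ·  ←P4
  19='ac' goto d→20
  20='acd' goto ·  ←P5

Failure links (BFS by depth):
  fail(1) 'd': from fail(0)=0 chase 'd': 0 ⇒ 0;  out=∅∪out(0)=∅
  fail(3) 'c': from fail(0)=0 chase 'c': 0 ⇒ 0;  out=∅∪out(0)=∅
  fail(8) 'a': from fail(0)=0 chase 'a': 0 ⇒ 0;  out={2}∪out(0)={2}
  fail(9) 'b': from fail(0)=0 chase 'b': 0 ⇒ 0;  out=∅∪out(0)=∅
  fail(2) 'dd': from fail(1)=0 chase 'd': 0 ⇒ 1;  out={0}∪out(1)={0}
  fail(4) 'cd': from fail(3)=0 chase 'd': 0 ⇒ 1;  out=∅∪out(1)=∅
  fail(10) 'bc': from fail(9)=0 chase 'c': 0 ⇒ 3;  out=∅∪out(3)=∅
  fail(14) 'aa': from fail(8)=0 chase 'a': 0 ⇒ 8;  out=∅∪out(8)={2}
  fail(19) 'ac': from fail(8)=0 chase 'c': 0 ⇒ 3;  out=∅∪out(3)=∅
  fail(5) 'cda': from fail(4)=1 chase 'a': 1→0 ⇒ 8;  out=∅∪out(8)={2}
  fail(11) 'bcc': from fail(10)=3 chase 'c': 3→0 ⇒ 3;  out=∅∪out(3)=∅
  fail(15) 'aaa': from fail(14)=8 chase 'a': 8 ⇒ 14;  out=∅∪out(14)={2}
  fail(20) 'acd': from fail(19)=3 chase 'd': 3 ⇒ 4;  out={5}∪out(4)={5}
  fail(6) 'cdac': from fail(5)=8 chase 'c': 8 ⇒ 19;  out=∅∪out(19)=∅
  fail(12) 'bccb': from fail(11)=3 chase 'b': 3→0 ⇒ 9;  out=∅∪out(9)=∅
  fail(16) 'aaac': from fail(15)=14 chase 'c': 14→8 ⇒ 19;  out=∅∪out(19)=∅
  fail(7) 'cdacd': from fail(6)=19 chase 'd': 19 ⇒ 20;  out={1}∪out(20)={1,5}
  fail(13) 'bccba': from fail(12)=9 chase 'a': 9→0 ⇒ 8;  out={3}∪out(8)={2,3}
  fail(17) 'aaacb': from fail(16)=19 chase 'b': 19→3→0 ⇒ 9;  out=∅∪out(9)=∅
  fail(18) 'aaacbb': from fail(17)=9 chase 'b': 9→0 ⇒ 9;  out={4}∪out(9)={4}

Text stream:
i=0 'b': node 0→9
i=1 'a': node 9→8 (fail-walked)  ** P2@[1:1]
i=2 'a': node 8→14  ** P2@[2:2]
i=3 'c': node 14→19 (fail-walked)
i=4 'd': node 19→20  ** P5@[2:4]
i=5 'a': node 20→5 (fail-walked)  ** P2@[5:5]
i=6 'c': node 5→6
i=7 'd': node 6→7  ** P1@[3:7],P5@[5:7]
i=8 'a': node 7→5 (fail-walked)  ** P2@[8:8]
i=9 'c': node 5→6
i=10 'b': node 6→9 (fail-walked)
i=11 'd': node 9→1 (fail-walked)
i=12 'c': node 1→3 (fail-walked)
i=13 'd': node 3→4
i=14 'a': node 4→5  ** P2@[14:14]
i=15 'c': node 5→6
i=16 'd': node 6→7  ** P1@[12:16],P5@[14:16]
i=17 'c': node 7→3 (fail-walked)
i=18 'd': node 3→4
i=19 'd': node 4→2 (fail-walked)  ** P0@[18:19]
i=20 'd': node 2→2 (fail-walked)  ** P0@[19:20]
i=21 'd': node 2→2 (fail-walked)  ** P0@[20:21]
i=22 'a': node 2→8 (fail-walked)  ** P2@[22:22]
i=23 'c': node 8→19
i=24 'd': node 19→20  ** P5@[22:24]
i=25 'c': node 20→3 (fail-walked)
i=26 'd': node 3→4
i=27 'a': node 4→5  ** P2@[27:27]
i=28 'c': node 5→6
i=29 'd': node 6→7  ** P1@[25:29],P5@[27:29]
i=30 'a': node 7→5 (fail-walked)  ** P2@[30:30]
i=31 'c': node 5→6
i=32 'a': node 6→8 (fail-walked)  ** P2@[32:32]
i=33 'c': node 8→19
i=34 'a': node 19→8 (fail-walked)  ** P2@[34:34]
i=35 'a': node 8→14  ** P2@[35:35]
i=36 'd': node 14→1 (fail-walked)
i=37 'd': node 1→2  ** P0@[36:37]
i=38 'b': node 2→9 (fail-walked)
i=39 'c': node 9→10
i=40 'c': node 10→11
i=41 'd': node 11→4 (fail-walked)
i=42 'a': node 4→5  ** P2@[42:42]
i=43 'c': node 5→6
i=44 'd': node 6→7  ** P1@[40:44],P5@[42:44]
i=45 'a': node 7→5 (fail-walked)  ** P2@[45:45]
i=46 'c': node 5→6
i=47 'd': node 6→7  ** P1@[43:47],P5@[45:47]
i=48 'd': node 7→2 (fail-walked)  ** P0@[47:48]
i=49 'c': node 2→3 (fail-walked)
i=50 'c': node 3→3 (fail-walked)
i=51 'd': node 3→4
i=52 'a': node 4→5  ** P2@[52:52]
i=53 'c': node 5→6
i=54 'd': node 6→7  ** P1@[50:54],P5@[52:54]
i=55 'd': node 7→2 (fail-walked)  ** P0@[54:55]
i=56 'b': node 2→9 (fail-walked)
i=57 'c': node 9→10
i=58 'c': node 10→11
i=59 'b': node 11→12

Result: [[1,2],[2,2],[4,5],[5,2],[7,1],[7,5],[8,2],[14,2],[16,1],[16,5],[19,0],[20,0],[21,0],[22,2],[24,5],[27,2],[29,1],[29,5],[30,2],[32,2],[34,2],[35,2],[37,0],[42,2],[44,1],[44,5],[45,2],[47,1],[47,5],[48,0],[52,2],[54,1],[54,5],[55,0]]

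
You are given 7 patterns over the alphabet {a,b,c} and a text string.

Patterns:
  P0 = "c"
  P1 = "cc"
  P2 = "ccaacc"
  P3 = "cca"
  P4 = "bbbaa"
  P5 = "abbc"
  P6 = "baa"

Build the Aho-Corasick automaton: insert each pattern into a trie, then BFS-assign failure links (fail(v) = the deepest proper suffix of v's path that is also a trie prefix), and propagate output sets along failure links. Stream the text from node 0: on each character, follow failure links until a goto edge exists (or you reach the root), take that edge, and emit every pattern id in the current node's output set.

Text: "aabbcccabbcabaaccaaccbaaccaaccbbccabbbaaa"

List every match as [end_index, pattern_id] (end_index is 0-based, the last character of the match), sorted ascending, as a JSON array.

Construct AC machine:
Trie nodes:
  n0 'ε': a→12 b→7 c→1
  n1 'c': c→2  [P0 ends]
  n2 'cc': a→3  [P1 ends]
  n3 'cca': a→4  [P3 ends]
  n4 'ccaa': c→5
  n5 'ccaac': c→6
  n6 'ccaacc': ·  [P2 ends]
  n7 'b': a→16 b→8
  n8 'bb': b→9
  n9 'bbb': a→10
  n10 'bbba': a→11
  n11 'bbbaa': ·  [P4 ends]
  n12 'a': b→13
  n13 'ab': b→14
  n14 'abb': c→15
  n15 'abbc': ·  [P5 ends]
  n16 'ba': a→17
  n17 'baa': ·  [P6 ends]

Failure links (BFS by depth):
  fail(1) 'c': from fail(0)=0 chase 'c': 0 ⇒ 0;  out={0}∪out(0)={0}
  fail(7) 'b': from fail(0)=0 chase 'b': 0 ⇒ 0;  out=∅∪out(0)=∅
  fail(12) 'a': from fail(0)=0 chase 'a': 0 ⇒ 0;  out=∅∪out(0)=∅
  fail(2) 'cc': from fail(1)=0 chase 'c': 0 ⇒ 1;  out={1}∪out(1)={0,1}
  fail(8) 'bb': from fail(7)=0 chase 'b': 0 ⇒ 7;  out=∅∪out(7)=∅
  fail(13) 'ab': from fail(12)=0 chase 'b': 0 ⇒ 7;  out=∅∪out(7)=∅
  fail(16) 'ba': from fail(7)=0 chase 'a': 0 ⇒ 12;  out=∅∪out(12)=∅
  fail(3) 'cca': from fail(2)=1 chase 'a': 1→0 ⇒ 12;  out={3}∪out(12)={3}
  fail(9) 'bbb': from fail(8)=7 chase 'b': 7 ⇒ 8;  out=∅∪out(8)=∅
  fail(14) 'abb': from fail(13)=7 chase 'b': 7 ⇒ 8;  out=∅∪out(8)=∅
  fail(17) 'baa': from fail(16)=12 chase 'a': 12→0 ⇒ 12;  out={6}∪out(12)={6}
  fail(4) 'ccaa': from fail(3)=12 chase 'a': 12→0 ⇒ 12;  out=∅∪out(12)=∅
  fail(10) 'bbba': from fail(9)=8 chase 'a': 8→7 ⇒ 16;  out=∅∪out(16)=∅
  fail(15) 'abbc': from fail(14)=8 chase 'c': 8→7→0 ⇒ 1;  out={5}∪out(1)={0,5}
  fail(5) 'ccaac': from fail(4)=12 chase 'c': 12→0 ⇒ 1;  out=∅∪out(1)={0}
  fail(11) 'bbbaa': from fail(10)=16 chase 'a': 16 ⇒ 17;  out={4}∪out(17)={4,6}
  fail(6) 'ccaacc': from fail(5)=1 chase 'c': 1 ⇒ 2;  out={2}∪out(2)={0,1,2}

Text stream:
i=0 'a': node 0→12
i=1 'a': node 12→12 (via fail)
i=2 'b': node 12→13
i=3 'b': node 13→14
i=4 'c': node 14→15  emit P0@[4:4],P5@[1:4]
i=5 'c': node 15→2 (via fail)  emit P0@[5:5],P1@[4:5]
i=6 'c': node 2→2 (via fail)  emit P0@[6:6],P1@[5:6]
i=7 'a': node 2→3  emit P3@[5:7]
i=8 'b': node 3→13 (via fail)
i=9 'b': node 13→14
i=10 'c': node 14→15  emit P0@[10:10],P5@[7:10]
i=11 'a': node 15→12 (via fail)
i=12 'b': node 12→13
i=13 'a': node 13→16 (via fail)
i=14 'a': node 16→17  emit P6@[12:14]
i=15 'c': node 17→1 (via fail)  emit P0@[15:15]
i=16 'c': node 1→2  emit P0@[16:16],P1@[15:16]
i=17 'a': node 2→3  emit P3@[15:17]
i=18 'a': node 3→4
i=19 'c': node 4→5  emit P0@[19:19]
i=20 'c': node 5→6  emit P0@[20:20],P1@[19:20],P2@[15:20]
i=21 'b': node 6→7 (via fail)
i=22 'a': node 7→16
i=23 'a': node 16→17  emit P6@[21:23]
i=24 'c': node 17→1 (via fail)  emit P0@[24:24]
i=25 'c': node 1→2  emit P0@[25:25],P1@[24:25]
i=26 'a': node 2→3  emit P3@[24:26]
i=27 'a': node 3→4
i=28 'c': node 4→5  emit P0@[28:28]
i=29 'c': node 5→6  emit P0@[29:29],P1@[28:29],P2@[24:29]
i=30 'b': node 6→7 (via fail)
i=31 'b': node 7→8
i=32 'c': node 8→1 (via fail)  emit P0@[32:32]
i=33 'c': node 1→2  emit P0@[33:33],P1@[32:33]
i=34 'a': node 2→3  emit P3@[32:34]
i=35 'b': node 3→13 (via fail)
i=36 'b': node 13→14
i=37 'b': node 14→9 (via fail)
i=38 'a': node 9→10
i=39 'a': node 10→11  emit P4@[35:39],P6@[37:39]
i=40 'a': node 11→12 (via fail)

All matches (sorted): [[4,0],[4,5],[5,0],[5,1],[6,0],[6,1],[7,3],[10,0],[10,5],[14,6],[15,0],[16,0],[16,1],[17,3],[19,0],[20,0],[20,1],[20,2],[23,6],[24,0],[25,0],[25,1],[26,3],[28,0],[29,0],[29,1],[29,2],[32,0],[33,0],[33,1],[34,3],[39,4],[39,6]]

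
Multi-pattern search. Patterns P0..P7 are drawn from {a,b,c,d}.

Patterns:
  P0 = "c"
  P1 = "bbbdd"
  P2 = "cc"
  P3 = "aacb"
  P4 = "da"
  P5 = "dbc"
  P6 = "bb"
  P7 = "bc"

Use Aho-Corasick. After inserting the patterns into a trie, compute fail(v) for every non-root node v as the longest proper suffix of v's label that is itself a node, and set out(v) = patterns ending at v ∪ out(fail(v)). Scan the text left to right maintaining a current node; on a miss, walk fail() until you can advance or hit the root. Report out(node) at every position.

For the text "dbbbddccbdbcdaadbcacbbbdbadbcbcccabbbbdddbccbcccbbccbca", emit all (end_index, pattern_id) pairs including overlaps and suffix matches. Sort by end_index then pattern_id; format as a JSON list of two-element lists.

Build:
Trie nodes:
  n0 'ε': a→8 b→2 c→1 d→12
  n1 'c': c→7  ←P0
  n2 'b': b→3 c→16
  n3 'bb': b→4  ←P6
  n4 'bbb': d→5
  n5 'bbbd': d→6
  n6 'bbbdd': ·  ←P1
  n7 'cc': ·  ←P2
  n8 'a': a→9
  n9 'aa': c→10
  n10 'aac': b→11
  n11 'aacb': ·  ←P3
  n12 'd': a→13 b→14
  n13 'da': ·  ←P4
  n14 'db': c→15
  n15 'dbc': ·  ←P5
  n16 'bc': ·  ←P7

Failure links (BFS by depth):
  fail(1) 'c': from fail(0)=0 chase 'c': 0 ⇒ 0;  out={0}∪out(0)={0}
  fail(2) 'b': from fail(0)=0 chase 'b': 0 ⇒ 0;  out=∅∪out(0)=∅
  fail(8) 'a': from fail(0)=0 chase 'a': 0 ⇒ 0;  out=∅∪out(0)=∅
  fail(12) 'd': from fail(0)=0 chase 'd': 0 ⇒ 0;  out=∅∪out(0)=∅
  fail(3) 'bb': from fail(2)=0 chase 'b': 0 ⇒ 2;  out={6}∪out(2)={6}
  fail(7) 'cc': from fail(1)=0 chase 'c': 0 ⇒ 1;  out={2}∪out(1)={0,2}
  fail(9) 'aa': from fail(8)=0 chase 'a': 0 ⇒ 8;  out=∅∪out(8)=∅
  fail(13) 'da': from fail(12)=0 chase 'a': 0 ⇒ 8;  out={4}∪out(8)={4}
  fail(14) 'db': from fail(12)=0 chase 'b': 0 ⇒ 2;  out=∅∪out(2)=∅
  fail(16) 'bc': from fail(2)=0 chase 'c': 0 ⇒ 1;  out={7}∪out(1)={0,7}
  fail(4) 'bbb': from fail(3)=2 chase 'b': 2 ⇒ 3;  out=∅∪out(3)={6}
  fail(10) 'aac': from fail(9)=8 chase 'c': 8→0 ⇒ 1;  out=∅∪out(1)={0}
  fail(15) 'dbc': from fail(14)=2 chase 'c': 2 ⇒ 16;  out={5}∪out(16)={0,5,7}
  fail(5) 'bbbd': from fail(4)=3 chase 'd': 3→2→0 ⇒ 12;  out=∅∪out(12)=∅
  fail(11) 'aacb': from fail(10)=1 chase 'b': 1→0 ⇒ 2;  out={3}∪out(2)={3}
  fail(6) 'bbbdd': from fail(5)=12 chase 'd': 12→0 ⇒ 12;  out={1}∪out(12)={1}

Run:
pos 0 'd': at 12
pos 1 'b': at 14
pos 2 'b': at 3 ·f  ** P6@[1:2]
pos 3 'b': at 4  ** P6@[2:3]
pos 4 'd': at 5
pos 5 'd': at 6  ** P1@[1:5]
pos 6 'c': at 1 ·f  ** P0@[6:6]
pos 7 'c': at 7  ** P0@[7:7],P2@[6:7]
pos 8 'b': at 2 ·f
pos 9 'd': at 12 ·f
pos 10 'b': at 14
pos 11 'c': at 15  ** P0@[11:11],P5@[9:11],P7@[10:11]
pos 12 'd': at 12 ·f
pos 13 'a': at 13  ** P4@[12:13]
pos 14 'a': at 9 ·f
pos 15 'd': at 12 ·f
pos 16 'b': at 14
pos 17 'c': at 15  ** P0@[17:17],P5@[15:17],P7@[16:17]
pos 18 'a': at 8 ·f
pos 19 'c': at 1 ·f  ** P0@[19:19]
pos 20 'b': at 2 ·f
pos 21 'b': at 3  ** P6@[20:21]
pos 22 'b': at 4  ** P6@[21:22]
pos 23 'd': at 5
pos 24 'b': at 14 ·f
pos 25 'a': at 8 ·f
pos 26 'd': at 12 ·f
pos 27 'b': at 14
pos 28 'c': at 15  ** P0@[28:28],P5@[26:28],P7@[27:28]
pos 29 'b': at 2 ·f
pos 30 'c': at 16  ** P0@[30:30],P7@[29:30]
pos 31 'c': at 7 ·f  ** P0@[31:31],P2@[30:31]
pos 32 'c': at 7 ·f  ** P0@[32:32],P2@[31:32]
pos 33 'a': at 8 ·f
pos 34 'b': at 2 ·f
pos 35 'b': at 3  ** P6@[34:35]
pos 36 'b': at 4  ** P6@[35:36]
pos 37 'b': at 4 ·f  ** P6@[36:37]
pos 38 'd': at 5
pos 39 'd': at 6  ** P1@[35:39]
pos 40 'd': at 12 ·f
pos 41 'b': at 14
pos 42 'c': at 15  ** P0@[42:42],P5@[40:42],P7@[41:42]
pos 43 'c': at 7 ·f  ** P0@[43:43],P2@[42:43]
pos 44 'b': at 2 ·f
pos 45 'c': at 16  ** P0@[45:45],P7@[44:45]
pos 46 'c': at 7 ·f  ** P0@[46:46],P2@[45:46]
pos 47 'c': at 7 ·f  ** P0@[47:47],P2@[46:47]
pos 48 'b': at 2 ·f
pos 49 'b': at 3  ** P6@[48:49]
pos 50 'c': at 16 ·f  ** P0@[50:50],P7@[49:50]
pos 51 'c': at 7 ·f  ** P0@[51:51],P2@[50:51]
pos 52 'b': at 2 ·f
pos 53 'c': at 16  ** P0@[53:53],P7@[52:53]
pos 54 'a': at 8 ·f

Result: [[2,6],[3,6],[5,1],[6,0],[7,0],[7,2],[11,0],[11,5],[11,7],[13,4],[17,0],[17,5],[17,7],[19,0],[21,6],[22,6],[28,0],[28,5],[28,7],[30,0],[30,7],[31,0],[31,2],[32,0],[32,2],[35,6],[36,6],[37,6],[39,1],[42,0],[42,5],[42,7],[43,0],[43,2],[45,0],[45,7],[46,0],[46,2],[47,0],[47,2],[49,6],[50,0],[50,7],[51,0],[51,2],[53,0],[53,7]]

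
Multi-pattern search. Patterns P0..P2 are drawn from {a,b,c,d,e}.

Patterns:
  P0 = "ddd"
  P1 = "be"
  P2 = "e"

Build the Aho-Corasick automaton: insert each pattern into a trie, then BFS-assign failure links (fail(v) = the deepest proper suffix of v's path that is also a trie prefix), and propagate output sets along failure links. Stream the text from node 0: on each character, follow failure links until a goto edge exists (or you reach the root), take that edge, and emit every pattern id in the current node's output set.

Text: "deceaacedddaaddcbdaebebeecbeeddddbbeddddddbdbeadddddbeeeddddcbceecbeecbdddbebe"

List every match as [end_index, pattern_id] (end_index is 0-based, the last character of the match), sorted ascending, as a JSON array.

Build automaton:
Trie (insert patterns):
  0='ε' goto b→4 d→1 e→6
  1='d' goto d→2
  2='dd' goto d→3
  3='ddd' goto ·  [P0 ends]
  4='b' goto e→5
  5='be' goto ·  [P1 ends]
  6='e' goto ·  [P2 ends]

Failure links (BFS by depth):
  n1('d'): parent n0 fail=0; on 'd' 0 → fail=0;  out ∅∪∅=∅
  n4('b'): parent n0 fail=0; on 'b' 0 → fail=0;  out ∅∪∅=∅
  n6('e'): parent n0 fail=0; on 'e' 0 → fail=0;  out {2}∪∅={2}
  n2('dd'): parent n1 fail=0; on 'd' 0 → fail=1;  out ∅∪∅=∅
  n5('be'): parent n4 fail=0; on 'e' 0 → fail=6;  out {1}∪{2}={1,2}
  n3('ddd'): parent n2 fail=1; on 'd' 1 → fail=2;  out {0}∪∅={0}

Scan:
i=0 'd': node 0→1
i=1 'e': node 1→6 (via fail)  ** P2@[1:1]
i=2 'c': node 6→0 (via fail)
i=3 'e': node 0→6  ** P2@[3:3]
i=4 'a': node 6→0 (via fail)
i=5 'a': node 0→0
i=6 'c': node 0→0
i=7 'e': node 0→6  ** P2@[7:7]
i=8 'd': node 6→1 (via fail)
i=9 'd': node 1→2
i=10 'd': node 2→3  ** P0@[8:10]
i=11 'a': node 3→0 (via fail)
i=12 'a': node 0→0
i=13 'd': node 0→1
i=14 'd': node 1→2
i=15 'c': node 2→0 (via fail)
i=16 'b': node 0→4
i=17 'd': node 4→1 (via fail)
i=18 'a': node 1→0 (via fail)
i=19 'e': node 0→6  ** P2@[19:19]
i=20 'b': node 6→4 (via fail)
i=21 'e': node 4→5  ** P1@[20:21],P2@[21:21]
i=22 'b': node 5→4 (via fail)
i=23 'e': node 4→5  ** P1@[22:23],P2@[23:23]
i=24 'e': node 5→6 (via fail)  ** P2@[24:24]
i=25 'c': node 6→0 (via fail)
i=26 'b': node 0→4
i=27 'e': node 4→5  ** P1@[26:27],P2@[27:27]
i=28 'e': node 5→6 (via fail)  ** P2@[28:28]
i=29 'd': node 6→1 (via fail)
i=30 'd': node 1→2
i=31 'd': node 2→3  ** P0@[29:31]
i=32 'd': node 3→3 (via fail)  ** P0@[30:32]
i=33 'b': node 3→4 (via fail)
i=34 'b': node 4→4 (via fail)
i=35 'e': node 4→5  ** P1@[34:35],P2@[35:35]
i=36 'd': node 5→1 (via fail)
i=37 'd': node 1→2
i=38 'd': node 2→3  ** P0@[36:38]
i=39 'd': node 3→3 (via fail)  ** P0@[37:39]
i=40 'd': node 3→3 (via fail)  ** P0@[38:40]
i=41 'd': node 3→3 (via fail)  ** P0@[39:41]
i=42 'b': node 3→4 (via fail)
i=43 'd': node 4→1 (via fail)
i=44 'b': node 1→4 (via fail)
i=45 'e': node 4→5  ** P1@[44:45],P2@[45:45]
i=46 'a': node 5→0 (via fail)
i=47 'd': node 0→1
i=48 'd': node 1→2
i=49 'd': node 2→3  ** P0@[47:49]
i=50 'd': node 3→3 (via fail)  ** P0@[48:50]
i=51 'd': node 3→3 (via fail)  ** P0@[49:51]
i=52 'b': node 3→4 (via fail)
i=53 'e': node 4→5  ** P1@[52:53],P2@[53:53]
i=54 'e': node 5→6 (via fail)  ** P2@[54:54]
i=55 'e': node 6→6 (via fail)  ** P2@[55:55]
i=56 'd': node 6→1 (via fail)
i=57 'd': node 1→2
i=58 'd': node 2→3  ** P0@[56:58]
i=59 'd': node 3→3 (via fail)  ** P0@[57:59]
i=60 'c': node 3→0 (via fail)
i=61 'b': node 0→4
i=62 'c': node 4→0 (via fail)
i=63 'e': node 0→6  ** P2@[63:63]
i=64 'e': node 6→6 (via fail)  ** P2@[64:64]
i=65 'c': node 6→0 (via fail)
i=66 'b': node 0→4
i=67 'e': node 4→5  ** P1@[66:67],P2@[67:67]
i=68 'e': node 5→6 (via fail)  ** P2@[68:68]
i=69 'c': node 6→0 (via fail)
i=70 'b': node 0→4
i=71 'd': node 4→1 (via fail)
i=72 'd': node 1→2
i=73 'd': node 2→3  ** P0@[71:73]
i=74 'b': node 3→4 (via fail)
i=75 'e': node 4→5  ** P1@[74:75],P2@[75:75]
i=76 'b': node 5→4 (via fail)
i=77 'e': node 4→5  ** P1@[76:77],P2@[77:77]

All matches (sorted): [[1,2],[3,2],[7,2],[10,0],[19,2],[21,1],[21,2],[23,1],[23,2],[24,2],[27,1],[27,2],[28,2],[31,0],[32,0],[35,1],[35,2],[38,0],[39,0],[40,0],[41,0],[45,1],[45,2],[49,0],[50,0],[51,0],[53,1],[53,2],[54,2],[55,2],[58,0],[59,0],[63,2],[64,2],[67,1],[67,2],[68,2],[73,0],[75,1],[75,2],[77,1],[77,2]]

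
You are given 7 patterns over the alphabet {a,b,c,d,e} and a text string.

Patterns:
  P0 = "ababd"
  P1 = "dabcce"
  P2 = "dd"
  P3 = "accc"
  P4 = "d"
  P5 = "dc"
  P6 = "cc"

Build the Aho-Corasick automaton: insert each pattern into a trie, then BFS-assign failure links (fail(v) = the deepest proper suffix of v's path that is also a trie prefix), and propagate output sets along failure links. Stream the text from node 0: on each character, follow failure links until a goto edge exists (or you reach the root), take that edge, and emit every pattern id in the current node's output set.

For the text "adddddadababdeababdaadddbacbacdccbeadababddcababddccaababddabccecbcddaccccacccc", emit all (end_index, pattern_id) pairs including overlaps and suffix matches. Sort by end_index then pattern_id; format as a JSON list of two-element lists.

Build:
Trie nodes:
  0='ε' goto a→1 c→17 d→6
  1='a' goto b→2 c→13
  2='ab' goto a→3
  3='aba' goto b→4
  4='abab' goto d→5
  5='ababd' goto ·  ←P0
  6='d' goto a→7 c→16 d→12  ←P4
  7='da' goto b→8
  8='dab' goto c→9
  9='dabc' goto c→10
  10='dabcc' goto e→11
  11='dabcce' goto ·  ←P1
  12='dd' goto ·  ←P2
  13='ac' goto c→14
  14='acc' goto c→15
  15='accc' goto ·  ←P3
  16='dc' goto ·  ←P5
  17='c' goto c→18
  18='cc' goto ·  ←P6

BFS fail/out derivation:
  fail(1) 'a': from fail(0)=0 chase 'a': 0 ⇒ 0;  out=∅∪out(0)=∅
  fail(6) 'd': from fail(0)=0 chase 'd': 0 ⇒ 0;  out={4}∪out(0)={4}
  fail(17) 'c': from fail(0)=0 chase 'c': 0 ⇒ 0;  out=∅∪out(0)=∅
  fail(2) 'ab': from fail(1)=0 chase 'b': 0 ⇒ 0;  out=∅∪out(0)=∅
  fail(7) 'da': from fail(6)=0 chase 'a': 0 ⇒ 1;  out=∅∪out(1)=∅
  fail(12) 'dd': from fail(6)=0 chase 'd': 0 ⇒ 6;  out={2}∪out(6)={2,4}
  fail(13) 'ac': from fail(1)=0 chase 'c': 0 ⇒ 17;  out=∅∪out(17)=∅
  fail(16) 'dc': from fail(6)=0 chase 'c': 0 ⇒ 17;  out={5}∪out(17)={5}
  fail(18) 'cc': from fail(17)=0 chase 'c': 0 ⇒ 17;  out={6}∪out(17)={6}
  fail(3) 'aba': from fail(2)=0 chase 'a': 0 ⇒ 1;  out=∅∪out(1)=∅
  fail(8) 'dab': from fail(7)=1 chase 'b': 1 ⇒ 2;  out=∅∪out(2)=∅
  fail(14) 'acc': from fail(13)=17 chase 'c': 17 ⇒ 18;  out=∅∪out(18)={6}
  fail(4) 'abab': from fail(3)=1 chase 'b': 1 ⇒ 2;  out=∅∪out(2)=∅
  fail(9) 'dabc': from fail(8)=2 chase 'c': 2→0 ⇒ 17;  out=∅∪out(17)=∅
  fail(15) 'accc': from fail(14)=18 chase 'c': 18→17 ⇒ 18;  out={3}∪out(18)={3,6}
  fail(5) 'ababd': from fail(4)=2 chase 'd': 2→0 ⇒ 6;  out={0}∪out(6)={0,4}
  fail(10) 'dabcc': from fail(9)=17 chase 'c': 17 ⇒ 18;  out=∅∪out(18)={6}
  fail(11) 'dabcce': from fail(10)=18 chase 'e': 18→17→0 ⇒ 0;  out={1}∪out(0)={1}

Scan:
pos 0 'a': at 1
pos 1 'd': at 6 ·f  emit P4@[1:1]
pos 2 'd': at 12  emit P2@[1:2],P4@[2:2]
pos 3 'd': at 12 ·f  emit P2@[2:3],P4@[3:3]
pos 4 'd': at 12 ·f  emit P2@[3:4],P4@[4:4]
pos 5 'd': at 12 ·f  emit P2@[4:5],P4@[5:5]
pos 6 'a': at 7 ·f
pos 7 'd': at 6 ·f  emit P4@[7:7]
pos 8 'a': at 7
pos 9 'b': at 8
pos 10 'a': at 3 ·f
pos 11 'b': at 4
pos 12 'd': at 5  emit P0@[8:12],P4@[12:12]
pos 13 'e': at 0 ·f
pos 14 'a': at 1
pos 15 'b': at 2
pos 16 'a': at 3
pos 17 'b': at 4
pos 18 'd': at 5  emit P0@[14:18],P4@[18:18]
pos 19 'a': at 7 ·f
pos 20 'a': at 1 ·f
pos 21 'd': at 6 ·f  emit P4@[21:21]
pos 22 'd': at 12  emit P2@[21:22],P4@[22:22]
pos 23 'd': at 12 ·f  emit P2@[22:23],P4@[23:23]
pos 24 'b': at 0 ·f
pos 25 'a': at 1
pos 26 'c': at 13
pos 27 'b': at 0 ·f
pos 28 'a': at 1
pos 29 'c': at 13
pos 30 'd': at 6 ·f  emit P4@[30:30]
pos 31 'c': at 16  emit P5@[30:31]
pos 32 'c': at 18 ·f  emit P6@[31:32]
pos 33 'b': at 0 ·f
pos 34 'e': at 0
pos 35 'a': at 1
pos 36 'd': at 6 ·f  emit P4@[36:36]
pos 37 'a': at 7
pos 38 'b': at 8
pos 39 'a': at 3 ·f
pos 40 'b': at 4
pos 41 'd': at 5  emit P0@[37:41],P4@[41:41]
pos 42 'd': at 12 ·f  emit P2@[41:42],P4@[42:42]
pos 43 'c': at 16 ·f  emit P5@[42:43]
pos 44 'a': at 1 ·f
pos 45 'b': at 2
pos 46 'a': at 3
pos 47 'b': at 4
pos 48 'd': at 5  emit P0@[44:48],P4@[48:48]
pos 49 'd': at 12 ·f  emit P2@[48:49],P4@[49:49]
pos 50 'c': at 16 ·f  emit P5@[49:50]
pos 51 'c': at 18 ·f  emit P6@[50:51]
pos 52 'a': at 1 ·f
pos 53 'a': at 1 ·f
pos 54 'b': at 2
pos 55 'a': at 3
pos 56 'b': at 4
pos 57 'd': at 5  emit P0@[53:57],P4@[57:57]
pos 58 'd': at 12 ·f  emit P2@[57:58],P4@[58:58]
pos 59 'a': at 7 ·f
pos 60 'b': at 8
pos 61 'c': at 9
pos 62 'c': at 10  emit P6@[61:62]
pos 63 'e': at 11  emit P1@[58:63]
pos 64 'c': at 17 ·f
pos 65 'b': at 0 ·f
pos 66 'c': at 17
pos 67 'd': at 6 ·f  emit P4@[67:67]
pos 68 'd': at 12  emit P2@[67:68],P4@[68:68]
pos 69 'a': at 7 ·f
pos 70 'c': at 13 ·f
pos 71 'c': at 14  emit P6@[70:71]
pos 72 'c': at 15  emit P3@[69:72],P6@[71:72]
pos 73 'c': at 18 ·f  emit P6@[72:73]
pos 74 'a': at 1 ·f
pos 75 'c': at 13
pos 76 'c': at 14  emit P6@[75:76]
pos 77 'c': at 15  emit P3@[74:77],P6@[76:77]
pos 78 'c': at 18 ·f  emit P6@[77:78]

All matches (sorted): [[1,4],[2,2],[2,4],[3,2],[3,4],[4,2],[4,4],[5,2],[5,4],[7,4],[12,0],[12,4],[18,0],[18,4],[21,4],[22,2],[22,4],[23,2],[23,4],[30,4],[31,5],[32,6],[36,4],[41,0],[41,4],[42,2],[42,4],[43,5],[48,0],[48,4],[49,2],[49,4],[50,5],[51,6],[57,0],[57,4],[58,2],[58,4],[62,6],[63,1],[67,4],[68,2],[68,4],[71,6],[72,3],[72,6],[73,6],[76,6],[77,3],[77,6],[78,6]]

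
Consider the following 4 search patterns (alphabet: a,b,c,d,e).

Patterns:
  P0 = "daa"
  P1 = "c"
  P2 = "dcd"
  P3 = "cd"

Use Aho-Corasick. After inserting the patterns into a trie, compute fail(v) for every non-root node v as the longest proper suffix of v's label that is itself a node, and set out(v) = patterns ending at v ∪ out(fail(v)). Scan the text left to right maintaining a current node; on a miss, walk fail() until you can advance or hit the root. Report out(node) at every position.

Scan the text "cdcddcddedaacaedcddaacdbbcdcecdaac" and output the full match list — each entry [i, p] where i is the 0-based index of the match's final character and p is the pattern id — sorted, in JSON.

Build:
Trie nodes:
  n0 'ε': c→4 d→1
  n1 'd': a→2 c→5
  n2 'da': a→3
  n3 'daa': ·  [P0 ends]
  n4 'c': d→7  [P1 ends]
  n5 'dc': d→6
  n6 'dcd': ·  [P2 ends]
  n7 'cd': ·  [P3 ends]

BFS fail/out derivation:
  fail(1) 'd': from fail(0)=0 chase 'd': 0 ⇒ 0;  out=∅∪out(0)=∅
  fail(4) 'c': from fail(0)=0 chase 'c': 0 ⇒ 0;  out={1}∪out(0)={1}
  fail(2) 'da': from fail(1)=0 chase 'a': 0 ⇒ 0;  out=∅∪out(0)=∅
  fail(5) 'dc': from fail(1)=0 chase 'c': 0 ⇒ 4;  out=∅∪out(4)={1}
  fail(7) 'cd': from fail(4)=0 chase 'd': 0 ⇒ 1;  out={3}∪out(1)={3}
  fail(3) 'daa': from fail(2)=0 chase 'a': 0 ⇒ 0;  out={0}∪out(0)={0}
  fail(6) 'dcd': from fail(5)=4 chase 'd': 4 ⇒ 7;  out={2}∪out(7)={2,3}

Text stream:
i=0 'c': node 0→4  emit P1@[0:0]
i=1 'd': node 4→7  emit P3@[0:1]
i=2 'c': node 7→5 (fail-walked)  emit P1@[2:2]
i=3 'd': node 5→6  emit P2@[1:3],P3@[2:3]
i=4 'd': node 6→1 (fail-walked)
i=5 'c': node 1→5  emit P1@[5:5]
i=6 'd': node 5→6  emit P2@[4:6],P3@[5:6]
i=7 'd': node 6→1 (fail-walked)
i=8 'e': node 1→0 (fail-walked)
i=9 'd': node 0→1
i=10 'a': node 1→2
i=11 'a': node 2→3  emit P0@[9:11]
i=12 'c': node 3→4 (fail-walked)  emit P1@[12:12]
i=13 'a': node 4→0 (fail-walked)
i=14 'e': node 0→0
i=15 'd': node 0→1
i=16 'c': node 1→5  emit P1@[16:16]
i=17 'd': node 5→6  emit P2@[15:17],P3@[16:17]
i=18 'd': node 6→1 (fail-walked)
i=19 'a': node 1→2
i=20 'a': node 2→3  emit P0@[18:20]
i=21 'c': node 3→4 (fail-walked)  emit P1@[21:21]
i=22 'd': node 4→7  emit P3@[21:22]
i=23 'b': node 7→0 (fail-walked)
i=24 'b': node 0→0
i=25 'c': node 0→4  emit P1@[25:25]
i=26 'd': node 4→7  emit P3@[25:26]
i=27 'c': node 7→5 (fail-walked)  emit P1@[27:27]
i=28 'e': node 5→0 (fail-walked)
i=29 'c': node 0→4  emit P1@[29:29]
i=30 'd': node 4→7  emit P3@[29:30]
i=31 'a': node 7→2 (fail-walked)
i=32 'a': node 2→3  emit P0@[30:32]
i=33 'c': node 3→4 (fail-walked)  emit P1@[33:33]

Result: [[0,1],[1,3],[2,1],[3,2],[3,3],[5,1],[6,2],[6,3],[11,0],[12,1],[16,1],[17,2],[17,3],[20,0],[21,1],[22,3],[25,1],[26,3],[27,1],[29,1],[30,3],[32,0],[33,1]]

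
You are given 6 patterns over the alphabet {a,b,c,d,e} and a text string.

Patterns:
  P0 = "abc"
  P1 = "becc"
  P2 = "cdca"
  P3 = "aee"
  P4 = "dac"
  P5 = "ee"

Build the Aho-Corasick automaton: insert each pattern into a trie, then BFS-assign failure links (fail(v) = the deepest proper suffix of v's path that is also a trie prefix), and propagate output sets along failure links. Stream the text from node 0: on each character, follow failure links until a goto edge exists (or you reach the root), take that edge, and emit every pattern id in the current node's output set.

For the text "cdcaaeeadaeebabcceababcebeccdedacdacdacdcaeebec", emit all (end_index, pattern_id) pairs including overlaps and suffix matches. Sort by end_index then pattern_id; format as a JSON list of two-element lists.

Build automaton:
Trie nodes:
  0='ε' goto a→1 b→4 c→8 d→14 e→17
  1='a' goto b→2 e→12
  2='ab' goto c→3
  3='abc' goto ·  ←P0
  4='b' goto e→5
  5='be' goto c→6
  6='bec' goto c→7
  7='becc' goto ·  ←P1
  8='c' goto d→9
  9='cd' goto c→10
  10='cdc' goto a→11
  11='cdca' goto ·  ←P2
  12='ae' goto e→13
  13='aee' goto ·  ←P3
  14='d' goto a→15
  15='da' goto c→16
  16='dac' goto ·  ←P4
  17='e' goto e→18
  18='ee' goto ·  ←P5

BFS fail/out derivation:
  n1('a'): parent n0 fail=0; on 'a' 0 → fail=0;  out ∅∪∅=∅
  n4('b'): parent n0 fail=0; on 'b' 0 → fail=0;  out ∅∪∅=∅
  n8('c'): parent n0 fail=0; on 'c' 0 → fail=0;  out ∅∪∅=∅
  n14('d'): parent n0 fail=0; on 'd' 0 → fail=0;  out ∅∪∅=∅
  n17('e'): parent n0 fail=0; on 'e' 0 → fail=0;  out ∅∪∅=∅
  n2('ab'): parent n1 fail=0; on 'b' 0 → fail=4;  out ∅∪∅=∅
  n5('be'): parent n4 fail=0; on 'e' 0 → fail=17;  out ∅∪∅=∅
  n9('cd'): parent n8 fail=0; on 'd' 0 → fail=14;  out ∅∪∅=∅
  n12('ae'): parent n1 fail=0; on 'e' 0 → fail=17;  out ∅∪∅=∅
  n15('da'): parent n14 fail=0; on 'a' 0 → fail=1;  out ∅∪∅=∅
  n18('ee'): parent n17 fail=0; on 'e' 0 → fail=17;  out {5}∪∅={5}
  n3('abc'): parent n2 fail=4; on 'c' 4→0 → fail=8;  out {0}∪∅={0}
  n6('bec'): parent n5 fail=17; on 'c' 17→0 → fail=8;  out ∅∪∅=∅
  n10('cdc'): parent n9 fail=14; on 'c' 14→0 → fail=8;  out ∅∪∅=∅
  n13('aee'): parent n12 fail=17; on 'e' 17 → fail=18;  out {3}∪{5}={3,5}
  n16('dac'): parent n15 fail=1; on 'c' 1→0 → fail=8;  out {4}∪∅={4}
  n7('becc'): parent n6 fail=8; on 'c' 8→0 → fail=8;  out {1}∪∅={1}
  n11('cdca'): parent n10 fail=8; on 'a' 8→0 → fail=1;  out {2}∪∅={2}

Run:
[0] read 'c'  n0⇒n8
[1] read 'd'  n8⇒n9
[2] read 'c'  n9⇒n10
[3] read 'a'  n10⇒n11  ** P2@[0:3]
[4] read 'a'  n11⇒n1 (via fail)
[5] read 'e'  n1⇒n12
[6] read 'e'  n12⇒n13  ** P3@[4:6],P5@[5:6]
[7] read 'a'  n13⇒n1 (via fail)
[8] read 'd'  n1⇒n14 (via fail)
[9] read 'a'  n14⇒n15
[10] read 'e'  n15⇒n12 (via fail)
[11] read 'e'  n12⇒n13  ** P3@[9:11],P5@[10:11]
[12] read 'b'  n13⇒n4 (via fail)
[13] read 'a'  n4⇒n1 (via fail)
[14] read 'b'  n1⇒n2
[15] read 'c'  n2⇒n3  ** P0@[13:15]
[16] read 'c'  n3⇒n8 (via fail)
[17] read 'e'  n8⇒n17 (via fail)
[18] read 'a'  n17⇒n1 (via fail)
[19] read 'b'  n1⇒n2
[20] read 'a'  n2⇒n1 (via fail)
[21] read 'b'  n1⇒n2
[22] read 'c'  n2⇒n3  ** P0@[20:22]
[23] read 'e'  n3⇒n17 (via fail)
[24] read 'b'  n17⇒n4 (via fail)
[25] read 'e'  n4⇒n5
[26] read 'c'  n5⇒n6
[27] read 'c'  n6⇒n7  ** P1@[24:27]
[28] read 'd'  n7⇒n9 (via fail)
[29] read 'e'  n9⇒n17 (via fail)
[30] read 'd'  n17⇒n14 (via fail)
[31] read 'a'  n14⇒n15
[32] read 'c'  n15⇒n16  ** P4@[30:32]
[33] read 'd'  n16⇒n9 (via fail)
[34] read 'a'  n9⇒n15 (via fail)
[35] read 'c'  n15⇒n16  ** P4@[33:35]
[36] read 'd'  n16⇒n9 (via fail)
[37] read 'a'  n9⇒n15 (via fail)
[38] read 'c'  n15⇒n16  ** P4@[36:38]
[39] read 'd'  n16⇒n9 (via fail)
[40] read 'c'  n9⇒n10
[41] read 'a'  n10⇒n11  ** P2@[38:41]
[42] read 'e'  n11⇒n12 (via fail)
[43] read 'e'  n12⇒n13  ** P3@[41:43],P5@[42:43]
[44] read 'b'  n13⇒n4 (via fail)
[45] read 'e'  n4⇒n5
[46] read 'c'  n5⇒n6

Matches: [[3,2],[6,3],[6,5],[11,3],[11,5],[15,0],[22,0],[27,1],[32,4],[35,4],[38,4],[41,2],[43,3],[43,5]]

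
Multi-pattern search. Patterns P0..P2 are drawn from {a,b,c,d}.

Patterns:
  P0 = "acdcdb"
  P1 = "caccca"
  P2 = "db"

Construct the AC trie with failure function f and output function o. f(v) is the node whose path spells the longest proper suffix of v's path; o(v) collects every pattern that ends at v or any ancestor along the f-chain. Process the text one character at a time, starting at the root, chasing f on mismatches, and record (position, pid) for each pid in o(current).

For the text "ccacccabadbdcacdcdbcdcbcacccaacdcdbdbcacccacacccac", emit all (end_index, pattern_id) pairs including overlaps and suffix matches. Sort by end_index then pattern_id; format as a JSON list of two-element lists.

Build:
Trie nodes:
  0='ε' goto a→1 c→7 d→13
  1='a' goto c→2
  2='ac' goto d→3
  3='acd' goto c→4
  4='acdc' goto d→5
  5='acdcd' goto b→6
  6='acdcdb' goto ·  ←P0
  7='c' goto a→8
  8='ca' goto c→9
  9='cac' goto c→10
  10='cacc' goto c→11
  11='caccc' goto a→12
  12='caccca' goto ·  ←P1
  13='d' goto b→14
  14='db' goto ·  ←P2

Failure links (BFS by depth):
  n1('a'): parent n0 fail=0; on 'a' 0 → fail=0;  out ∅∪∅=∅
  n7('c'): parent n0 fail=0; on 'c' 0 → fail=0;  out ∅∪∅=∅
  n13('d'): parent n0 fail=0; on 'd' 0 → fail=0;  out ∅∪∅=∅
  n2('ac'): parent n1 fail=0; on 'c' 0 → fail=7;  out ∅∪∅=∅
  n8('ca'): parent n7 fail=0; on 'a' 0 → fail=1;  out ∅∪∅=∅
  n14('db'): parent n13 fail=0; on 'b' 0 → fail=0;  out {2}∪∅={2}
  n3('acd'): parent n2 fail=7; on 'd' 7→0 → fail=13;  out ∅∪∅=∅
  n9('cac'): parent n8 fail=1; on 'c' 1 → fail=2;  out ∅∪∅=∅
  n4('acdc'): parent n3 fail=13; on 'c' 13→0 → fail=7;  out ∅∪∅=∅
  n10('cacc'): parent n9 fail=2; on 'c' 2→7→0 → fail=7;  out ∅∪∅=∅
  n5('acdcd'): parent n4 fail=7; on 'd' 7→0 → fail=13;  out ∅∪∅=∅
  n11('caccc'): parent n10 fail=7; on 'c' 7→0 → fail=7;  out ∅∪∅=∅
  n6('acdcdb'): parent n5 fail=13; on 'b' 13 → fail=14;  out {0}∪{2}={0,2}
  n12('caccca'): parent n11 fail=7; on 'a' 7 → fail=8;  out {1}∪∅={1}

Text stream:
i=0 'c': node 0→7
i=1 'c': node 7→7 (fail-walked)
i=2 'a': node 7→8
i=3 'c': node 8→9
i=4 'c': node 9→10
i=5 'c': node 10→11
i=6 'a': node 11→12  → match P1@[1:6]
i=7 'b': node 12→0 (fail-walked)
i=8 'a': node 0→1
i=9 'd': node 1→13 (fail-walked)
i=10 'b': node 13→14  → match P2@[9:10]
i=11 'd': node 14→13 (fail-walked)
i=12 'c': node 13→7 (fail-walked)
i=13 'a': node 7→8
i=14 'c': node 8→9
i=15 'd': node 9→3 (fail-walked)
i=16 'c': node 3→4
i=17 'd': node 4→5
i=18 'b': node 5→6  → match P0@[13:18],P2@[17:18]
i=19 'c': node 6→7 (fail-walked)
i=20 'd': node 7→13 (fail-walked)
i=21 'c': node 13→7 (fail-walked)
i=22 'b': node 7→0 (fail-walked)
i=23 'c': node 0→7
i=24 'a': node 7→8
i=25 'c': node 8→9
i=26 'c': node 9→10
i=27 'c': node 10→11
i=28 'a': node 11→12  → match P1@[23:28]
i=29 'a': node 12→1 (fail-walked)
i=30 'c': node 1→2
i=31 'd': node 2→3
i=32 'c': node 3→4
i=33 'd': node 4→5
i=34 'b': node 5→6  → match P0@[29:34],P2@[33:34]
i=35 'd': node 6→13 (fail-walked)
i=36 'b': node 13→14  → match P2@[35:36]
i=37 'c': node 14→7 (fail-walked)
i=38 'a': node 7→8
i=39 'c': node 8→9
i=40 'c': node 9→10
i=41 'c': node 10→11
i=42 'a': node 11→12  → match P1@[37:42]
i=43 'c': node 12→9 (fail-walked)
i=44 'a': node 9→8 (fail-walked)
i=45 'c': node 8→9
i=46 'c': node 9→10
i=47 'c': node 10→11
i=48 'a': node 11→12  → match P1@[43:48]
i=49 'c': node 12→9 (fail-walked)

All matches (sorted): [[6,1],[10,2],[18,0],[18,2],[28,1],[34,0],[34,2],[36,2],[42,1],[48,1]]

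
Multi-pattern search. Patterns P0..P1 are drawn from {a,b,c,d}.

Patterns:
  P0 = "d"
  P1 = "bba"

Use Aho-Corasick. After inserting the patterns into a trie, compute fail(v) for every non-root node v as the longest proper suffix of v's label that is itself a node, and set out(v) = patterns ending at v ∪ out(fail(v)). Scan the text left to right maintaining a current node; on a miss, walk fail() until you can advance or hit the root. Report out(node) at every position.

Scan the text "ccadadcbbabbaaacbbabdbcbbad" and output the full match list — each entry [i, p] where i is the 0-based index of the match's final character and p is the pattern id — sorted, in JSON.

Build:
Trie nodes:
  n0 'ε': b→2 d→1
  n1 'd': ·  [P0 ends]
  n2 'b': b→3
  n3 'bb': a→4
  n4 'bba': ·  [P1 ends]

Failure links (BFS by depth):
  n1('d'): parent n0 fail=0; on 'd' 0 → fail=0;  out {0}∪∅={0}
  n2('b'): parent n0 fail=0; on 'b' 0 → fail=0;  out ∅∪∅=∅
  n3('bb'): parent n2 fail=0; on 'b' 0 → fail=2;  out ∅∪∅=∅
  n4('bba'): parent n3 fail=2; on 'a' 2→0 → fail=0;  out {1}∪∅={1}

Text stream:
[0] read 'c'  n0⇒n0
[1] read 'c'  n0⇒n0
[2] read 'a'  n0⇒n0
[3] read 'd'  n0⇒n1  emit P0@[3:3]
[4] read 'a'  n1⇒n0 (fail-walked)
[5] read 'd'  n0⇒n1  emit P0@[5:5]
[6] read 'c'  n1⇒n0 (fail-walked)
[7] read 'b'  n0⇒n2
[8] read 'b'  n2⇒n3
[9] read 'a'  n3⇒n4  emit P1@[7:9]
[10] read 'b'  n4⇒n2 (fail-walked)
[11] read 'b'  n2⇒n3
[12] read 'a'  n3⇒n4  emit P1@[10:12]
[13] read 'a'  n4⇒n0 (fail-walked)
[14] read 'a'  n0⇒n0
[15] read 'c'  n0⇒n0
[16] read 'b'  n0⇒n2
[17] read 'b'  n2⇒n3
[18] read 'a'  n3⇒n4  emit P1@[16:18]
[19] read 'b'  n4⇒n2 (fail-walked)
[20] read 'd'  n2⇒n1 (fail-walked)  emit P0@[20:20]
[21] read 'b'  n1⇒n2 (fail-walked)
[22] read 'c'  n2⇒n0 (fail-walked)
[23] read 'b'  n0⇒n2
[24] read 'b'  n2⇒n3
[25] read 'a'  n3⇒n4  emit P1@[23:25]
[26] read 'd'  n4⇒n1 (fail-walked)  emit P0@[26:26]

Result: [[3,0],[5,0],[9,1],[12,1],[18,1],[20,0],[25,1],[26,0]]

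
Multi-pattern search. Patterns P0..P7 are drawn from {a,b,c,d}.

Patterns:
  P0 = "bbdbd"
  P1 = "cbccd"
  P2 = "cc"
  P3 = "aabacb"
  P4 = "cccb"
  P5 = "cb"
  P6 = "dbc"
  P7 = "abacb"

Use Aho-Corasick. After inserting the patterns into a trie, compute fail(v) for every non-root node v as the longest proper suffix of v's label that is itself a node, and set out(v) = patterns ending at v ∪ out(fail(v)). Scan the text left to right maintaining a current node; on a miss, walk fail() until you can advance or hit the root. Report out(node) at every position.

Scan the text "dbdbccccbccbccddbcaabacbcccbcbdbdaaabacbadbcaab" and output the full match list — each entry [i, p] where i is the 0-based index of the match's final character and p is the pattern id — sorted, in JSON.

Build:
Trie (insert patterns):
  0='ε' goto a→12 b→1 c→6 d→20
  1='b' goto b→2
  2='bb' goto d→3
  3='bbd' goto b→4
  4='bbdb' goto d→5
  5='bbdbd' goto ·  [P0 ends]
  6='c' goto b→7 c→11
  7='cb' goto c→8  [P5 ends]
  8='cbc' goto c→9
  9='cbcc' goto d→10
  10='cbccd' goto ·  [P1 ends]
  11='cc' goto c→18  [P2 ends]
  12='a' goto a→13 b→23
  13='aa' goto b→14
  14='aab' goto a→15
  15='aaba' goto c→16
  16='aabac' goto b→17
  17='aabacb' goto ·  [P3 ends]
  18='ccc' goto b→19
  19='cccb' goto ·  [P4 ends]
  20='d' goto b→21
  21='db' goto c→22
  22='dbc' goto ·  [P6 ends]
  23='ab' goto a→24
  24='aba' goto c→25
  25='abac' goto b→26
  26='abacb' goto ·  [P7 ends]

BFS fail/out derivation:
  n1('b'): parent n0 fail=0; on 'b' 0 → fail=0;  out ∅∪∅=∅
  n6('c'): parent n0 fail=0; on 'c' 0 → fail=0;  out ∅∪∅=∅
  n12('a'): parent n0 fail=0; on 'a' 0 → fail=0;  out ∅∪∅=∅
  n20('d'): parent n0 fail=0; on 'd' 0 → fail=0;  out ∅∪∅=∅
  n2('bb'): parent n1 fail=0; on 'b' 0 → fail=1;  out ∅∪∅=∅
  n7('cb'): parent n6 fail=0; on 'b' 0 → fail=1;  out {5}∪∅={5}
  n11('cc'): parent n6 fail=0; on 'c' 0 → fail=6;  out {2}∪∅={2}
  n13('aa'): parent n12 fail=0; on 'a' 0 → fail=12;  out ∅∪∅=∅
  n21('db'): parent n20 fail=0; on 'b' 0 → fail=1;  out ∅∪∅=∅
  n23('ab'): parent n12 fail=0; on 'b' 0 → fail=1;  out ∅∪∅=∅
  n3('bbd'): parent n2 fail=1; on 'd' 1→0 → fail=20;  out ∅∪∅=∅
  n8('cbc'): parent n7 fail=1; on 'c' 1→0 → fail=6;  out ∅∪∅=∅
  n14('aab'): parent n13 fail=12; on 'b' 12 → fail=23;  out ∅∪∅=∅
  n18('ccc'): parent n11 fail=6; on 'c' 6 → fail=11;  out ∅∪{2}={2}
  n22('dbc'): parent n21 fail=1; on 'c' 1→0 → fail=6;  out {6}∪∅={6}
  n24('aba'): parent n23 fail=1; on 'a' 1→0 → fail=12;  out ∅∪∅=∅
  n4('bbdb'): parent n3 fail=20; on 'b' 20 → fail=21;  out ∅∪∅=∅
  n9('cbcc'): parent n8 fail=6; on 'c' 6 → fail=11;  out ∅∪{2}={2}
  n15('aaba'): parent n14 fail=23; on 'a' 23 → fail=24;  out ∅∪∅=∅
  n19('cccb'): parent n18 fail=11; on 'b' 11→6 → fail=7;  out {4}∪{5}={4,5}
  n25('abac'): parent n24 fail=12; on 'c' 12→0 → fail=6;  out ∅∪∅=∅
  n5('bbdbd'): parent n4 fail=21; on 'd' 21→1→0 → fail=20;  out {0}∪∅={0}
  n10('cbccd'): parent n9 fail=11; on 'd' 11→6→0 → fail=20;  out {1}∪∅={1}
  n16('aabac'): parent n15 fail=24; on 'c' 24 → fail=25;  out ∅∪∅=∅
  n26('abacb'): parent n25 fail=6; on 'b' 6 → fail=7;  out {7}∪{5}={5,7}
  n17('aabacb'): parent n16 fail=25; on 'b' 25 → fail=26;  out {3}∪{5,7}={3,5,7}

Scan:
[0] read 'd'  n0⇒n20
[1] read 'b'  n20⇒n21
[2] read 'd'  n21⇒n20 ·f
[3] read 'b'  n20⇒n21
[4] read 'c'  n21⇒n22  → match P6@[2:4]
[5] read 'c'  n22⇒n11 ·f  → match P2@[4:5]
[6] read 'c'  n11⇒n18  → match P2@[5:6]
[7] read 'c'  n18⇒n18 ·f  → match P2@[6:7]
[8] read 'b'  n18⇒n19  → match P4@[5:8],P5@[7:8]
[9] read 'c'  n19⇒n8 ·f
[10] read 'c'  n8⇒n9  → match P2@[9:10]
[11] read 'b'  n9⇒n7 ·f  → match P5@[10:11]
[12] read 'c'  n7⇒n8
[13] read 'c'  n8⇒n9  → match P2@[12:13]
[14] read 'd'  n9⇒n10  → match P1@[10:14]
[15] read 'd'  n10⇒n20 ·f
[16] read 'b'  n20⇒n21
[17] read 'c'  n21⇒n22  → match P6@[15:17]
[18] read 'a'  n22⇒n12 ·f
[19] read 'a'  n12⇒n13
[20] read 'b'  n13⇒n14
[21] read 'a'  n14⇒n15
[22] read 'c'  n15⇒n16
[23] read 'b'  n16⇒n17  → match P3@[18:23],P5@[22:23],P7@[19:23]
[24] read 'c'  n17⇒n8 ·f
[25] read 'c'  n8⇒n9  → match P2@[24:25]
[26] read 'c'  n9⇒n18 ·f  → match P2@[25:26]
[27] read 'b'  n18⇒n19  → match P4@[24:27],P5@[26:27]
[28] read 'c'  n19⇒n8 ·f
[29] read 'b'  n8⇒n7 ·f  → match P5@[28:29]
[30] read 'd'  n7⇒n20 ·f
[31] read 'b'  n20⇒n21
[32] read 'd'  n21⇒n20 ·f
[33] read 'a'  n20⇒n12 ·f
[34] read 'a'  n12⇒n13
[35] read 'a'  n13⇒n13 ·f
[36] read 'b'  n13⇒n14
[37] read 'a'  n14⇒n15
[38] read 'c'  n15⇒n16
[39] read 'b'  n16⇒n17  → match P3@[34:39],P5@[38:39],P7@[35:39]
[40] read 'a'  n17⇒n12 ·f
[41] read 'd'  n12⇒n20 ·f
[42] read 'b'  n20⇒n21
[43] read 'c'  n21⇒n22  → match P6@[41:43]
[44] read 'a'  n22⇒n12 ·f
[45] read 'a'  n12⇒n13
[46] read 'b'  n13⇒n14

Result: [[4,6],[5,2],[6,2],[7,2],[8,4],[8,5],[10,2],[11,5],[13,2],[14,1],[17,6],[23,3],[23,5],[23,7],[25,2],[26,2],[27,4],[27,5],[29,5],[39,3],[39,5],[39,7],[43,6]]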